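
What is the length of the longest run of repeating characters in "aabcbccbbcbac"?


Input: "aabcbccbbcbac"
Scanning for longest run:
  Position 1 ('a'): continues run of 'a', length=2
  Position 2 ('b'): new char, reset run to 1
  Position 3 ('c'): new char, reset run to 1
  Position 4 ('b'): new char, reset run to 1
  Position 5 ('c'): new char, reset run to 1
  Position 6 ('c'): continues run of 'c', length=2
  Position 7 ('b'): new char, reset run to 1
  Position 8 ('b'): continues run of 'b', length=2
  Position 9 ('c'): new char, reset run to 1
  Position 10 ('b'): new char, reset run to 1
  Position 11 ('a'): new char, reset run to 1
  Position 12 ('c'): new char, reset run to 1
Longest run: 'a' with length 2

2


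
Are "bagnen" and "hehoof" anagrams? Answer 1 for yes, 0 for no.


Strings: "bagnen", "hehoof"
Sorted first:  abegnn
Sorted second: efhhoo
Differ at position 0: 'a' vs 'e' => not anagrams

0


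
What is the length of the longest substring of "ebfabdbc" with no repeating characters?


Input: "ebfabdbc"
Sliding window (track last position of each char):
  Position 0 ('e'): window [0,0] length 1 -- new best
  Position 1 ('b'): window [0,1] length 2 -- new best
  Position 2 ('f'): window [0,2] length 3 -- new best
  Position 3 ('a'): window [0,3] length 4 -- new best
  Position 4 ('b'): repeat (last at 1), move window start to 2
  Position 4 ('b'): window [2,4] length 3
  Position 5 ('d'): window [2,5] length 4
  Position 6 ('b'): repeat (last at 4), move window start to 5
  Position 6 ('b'): window [5,6] length 2
  Position 7 ('c'): window [5,7] length 3
Longest substring with no repeats: "ebfa" with length 4

4


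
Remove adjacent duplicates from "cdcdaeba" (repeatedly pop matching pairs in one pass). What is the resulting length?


Input: cdcdaeba
Stack-based adjacent duplicate removal:
  Read 'c': push. Stack: c
  Read 'd': push. Stack: cd
  Read 'c': push. Stack: cdc
  Read 'd': push. Stack: cdcd
  Read 'a': push. Stack: cdcda
  Read 'e': push. Stack: cdcdae
  Read 'b': push. Stack: cdcdaeb
  Read 'a': push. Stack: cdcdaeba
Final stack: "cdcdaeba" (length 8)

8


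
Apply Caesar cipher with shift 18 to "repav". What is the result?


Caesar cipher: shift "repav" by 18
  'r' (pos 17) + 18 = pos 9 = 'j'
  'e' (pos 4) + 18 = pos 22 = 'w'
  'p' (pos 15) + 18 = pos 7 = 'h'
  'a' (pos 0) + 18 = pos 18 = 's'
  'v' (pos 21) + 18 = pos 13 = 'n'
Result: jwhsn

jwhsn


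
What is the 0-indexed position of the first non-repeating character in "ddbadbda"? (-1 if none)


Input: ddbadbda
Character frequencies:
  'a': 2
  'b': 2
  'd': 4
Scanning left to right for freq == 1:
  Position 0 ('d'): freq=4, skip
  Position 1 ('d'): freq=4, skip
  Position 2 ('b'): freq=2, skip
  Position 3 ('a'): freq=2, skip
  Position 4 ('d'): freq=4, skip
  Position 5 ('b'): freq=2, skip
  Position 6 ('d'): freq=4, skip
  Position 7 ('a'): freq=2, skip
  No unique character found => answer = -1

-1


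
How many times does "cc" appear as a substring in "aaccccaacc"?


Searching for "cc" in "aaccccaacc"
Scanning each position:
  Position 0: "aa" => no
  Position 1: "ac" => no
  Position 2: "cc" => MATCH
  Position 3: "cc" => MATCH
  Position 4: "cc" => MATCH
  Position 5: "ca" => no
  Position 6: "aa" => no
  Position 7: "ac" => no
  Position 8: "cc" => MATCH
Total occurrences: 4

4


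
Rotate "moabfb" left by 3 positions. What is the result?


Input: "moabfb", rotate left by 3
First 3 characters: "moa"
Remaining characters: "bfb"
Concatenate remaining + first: "bfb" + "moa" = "bfbmoa"

bfbmoa


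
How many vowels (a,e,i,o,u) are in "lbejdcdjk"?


Input: lbejdcdjk
Checking each character:
  'l' at position 0: consonant
  'b' at position 1: consonant
  'e' at position 2: vowel (running total: 1)
  'j' at position 3: consonant
  'd' at position 4: consonant
  'c' at position 5: consonant
  'd' at position 6: consonant
  'j' at position 7: consonant
  'k' at position 8: consonant
Total vowels: 1

1


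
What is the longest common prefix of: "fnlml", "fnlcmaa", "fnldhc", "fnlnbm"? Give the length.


Words: fnlml, fnlcmaa, fnldhc, fnlnbm
  Position 0: all 'f' => match
  Position 1: all 'n' => match
  Position 2: all 'l' => match
  Position 3: ('m', 'c', 'd', 'n') => mismatch, stop
LCP = "fnl" (length 3)

3


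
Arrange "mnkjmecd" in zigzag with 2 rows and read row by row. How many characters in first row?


Zigzag "mnkjmecd" into 2 rows:
Placing characters:
  'm' => row 0
  'n' => row 1
  'k' => row 0
  'j' => row 1
  'm' => row 0
  'e' => row 1
  'c' => row 0
  'd' => row 1
Rows:
  Row 0: "mkmc"
  Row 1: "njed"
First row length: 4

4


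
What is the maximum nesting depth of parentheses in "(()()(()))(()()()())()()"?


Input: "(()()(()))(()()()())()()"
Tracking depth:
  Position 0 '(': depth becomes 1
  Position 1 '(': depth becomes 2
  Position 2 ')': depth becomes 1
  Position 3 '(': depth becomes 2
  Position 4 ')': depth becomes 1
  Position 5 '(': depth becomes 2
  Position 6 '(': depth becomes 3
  Position 7 ')': depth becomes 2
  Position 8 ')': depth becomes 1
  Position 9 ')': depth becomes 0
  Position 10 '(': depth becomes 1
  Position 11 '(': depth becomes 2
  Position 12 ')': depth becomes 1
  Position 13 '(': depth becomes 2
  Position 14 ')': depth becomes 1
  Position 15 '(': depth becomes 2
  Position 16 ')': depth becomes 1
  Position 17 '(': depth becomes 2
  Position 18 ')': depth becomes 1
  Position 19 ')': depth becomes 0
  Position 20 '(': depth becomes 1
  Position 21 ')': depth becomes 0
  Position 22 '(': depth becomes 1
  Position 23 ')': depth becomes 0
Maximum depth reached: 3

3


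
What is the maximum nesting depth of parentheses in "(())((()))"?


Input: "(())((()))"
Tracking depth:
  Position 0 '(': depth becomes 1
  Position 1 '(': depth becomes 2
  Position 2 ')': depth becomes 1
  Position 3 ')': depth becomes 0
  Position 4 '(': depth becomes 1
  Position 5 '(': depth becomes 2
  Position 6 '(': depth becomes 3
  Position 7 ')': depth becomes 2
  Position 8 ')': depth becomes 1
  Position 9 ')': depth becomes 0
Maximum depth reached: 3

3


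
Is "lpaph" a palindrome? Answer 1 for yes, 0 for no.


Input: lpaph
Reversed: hpapl
  Compare pos 0 ('l') with pos 4 ('h'): MISMATCH
  Compare pos 1 ('p') with pos 3 ('p'): match
Result: not a palindrome

0


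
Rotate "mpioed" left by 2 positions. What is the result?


Input: "mpioed", rotate left by 2
First 2 characters: "mp"
Remaining characters: "ioed"
Concatenate remaining + first: "ioed" + "mp" = "ioedmp"

ioedmp


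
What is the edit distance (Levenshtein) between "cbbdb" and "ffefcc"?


Computing edit distance: "cbbdb" -> "ffefcc"
DP table:
           f    f    e    f    c    c
      0    1    2    3    4    5    6
  c   1    1    2    3    4    4    5
  b   2    2    2    3    4    5    5
  b   3    3    3    3    4    5    6
  d   4    4    4    4    4    5    6
  b   5    5    5    5    5    5    6
Edit distance = dp[5][6] = 6

6


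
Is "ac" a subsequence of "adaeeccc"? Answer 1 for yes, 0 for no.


Check if "ac" is a subsequence of "adaeeccc"
Greedy scan:
  Position 0 ('a'): matches sub[0] = 'a'
  Position 1 ('d'): no match needed
  Position 2 ('a'): no match needed
  Position 3 ('e'): no match needed
  Position 4 ('e'): no match needed
  Position 5 ('c'): matches sub[1] = 'c'
  Position 6 ('c'): no match needed
  Position 7 ('c'): no match needed
All 2 characters matched => is a subsequence

1


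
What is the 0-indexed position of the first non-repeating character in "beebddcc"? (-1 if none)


Input: beebddcc
Character frequencies:
  'b': 2
  'c': 2
  'd': 2
  'e': 2
Scanning left to right for freq == 1:
  Position 0 ('b'): freq=2, skip
  Position 1 ('e'): freq=2, skip
  Position 2 ('e'): freq=2, skip
  Position 3 ('b'): freq=2, skip
  Position 4 ('d'): freq=2, skip
  Position 5 ('d'): freq=2, skip
  Position 6 ('c'): freq=2, skip
  Position 7 ('c'): freq=2, skip
  No unique character found => answer = -1

-1


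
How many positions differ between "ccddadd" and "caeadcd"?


Comparing "ccddadd" and "caeadcd" position by position:
  Position 0: 'c' vs 'c' => same
  Position 1: 'c' vs 'a' => DIFFER
  Position 2: 'd' vs 'e' => DIFFER
  Position 3: 'd' vs 'a' => DIFFER
  Position 4: 'a' vs 'd' => DIFFER
  Position 5: 'd' vs 'c' => DIFFER
  Position 6: 'd' vs 'd' => same
Positions that differ: 5

5


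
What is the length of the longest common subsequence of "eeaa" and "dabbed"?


LCS of "eeaa" and "dabbed"
DP table:
           d    a    b    b    e    d
      0    0    0    0    0    0    0
  e   0    0    0    0    0    1    1
  e   0    0    0    0    0    1    1
  a   0    0    1    1    1    1    1
  a   0    0    1    1    1    1    1
LCS length = dp[4][6] = 1

1


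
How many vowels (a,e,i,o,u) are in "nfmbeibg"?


Input: nfmbeibg
Checking each character:
  'n' at position 0: consonant
  'f' at position 1: consonant
  'm' at position 2: consonant
  'b' at position 3: consonant
  'e' at position 4: vowel (running total: 1)
  'i' at position 5: vowel (running total: 2)
  'b' at position 6: consonant
  'g' at position 7: consonant
Total vowels: 2

2


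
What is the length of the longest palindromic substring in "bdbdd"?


Input: "bdbdd"
Checking substrings for palindromes:
  [0:3] "bdb" (len 3) => palindrome
  [1:4] "dbd" (len 3) => palindrome
  [3:5] "dd" (len 2) => palindrome
Longest palindromic substring: "bdb" with length 3

3


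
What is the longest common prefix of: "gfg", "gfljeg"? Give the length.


Words: gfg, gfljeg
  Position 0: all 'g' => match
  Position 1: all 'f' => match
  Position 2: ('g', 'l') => mismatch, stop
LCP = "gf" (length 2)

2


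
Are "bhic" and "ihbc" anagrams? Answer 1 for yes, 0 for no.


Strings: "bhic", "ihbc"
Sorted first:  bchi
Sorted second: bchi
Sorted forms match => anagrams

1


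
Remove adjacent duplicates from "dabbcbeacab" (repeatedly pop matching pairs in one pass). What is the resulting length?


Input: dabbcbeacab
Stack-based adjacent duplicate removal:
  Read 'd': push. Stack: d
  Read 'a': push. Stack: da
  Read 'b': push. Stack: dab
  Read 'b': matches stack top 'b' => pop. Stack: da
  Read 'c': push. Stack: dac
  Read 'b': push. Stack: dacb
  Read 'e': push. Stack: dacbe
  Read 'a': push. Stack: dacbea
  Read 'c': push. Stack: dacbeac
  Read 'a': push. Stack: dacbeaca
  Read 'b': push. Stack: dacbeacab
Final stack: "dacbeacab" (length 9)

9


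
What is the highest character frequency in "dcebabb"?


Input: dcebabb
Character counts:
  'a': 1
  'b': 3
  'c': 1
  'd': 1
  'e': 1
Maximum frequency: 3

3


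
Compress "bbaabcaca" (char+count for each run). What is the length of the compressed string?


Input: bbaabcaca
Runs:
  'b' x 2 => "b2"
  'a' x 2 => "a2"
  'b' x 1 => "b1"
  'c' x 1 => "c1"
  'a' x 1 => "a1"
  'c' x 1 => "c1"
  'a' x 1 => "a1"
Compressed: "b2a2b1c1a1c1a1"
Compressed length: 14

14


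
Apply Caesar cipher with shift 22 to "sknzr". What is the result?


Caesar cipher: shift "sknzr" by 22
  's' (pos 18) + 22 = pos 14 = 'o'
  'k' (pos 10) + 22 = pos 6 = 'g'
  'n' (pos 13) + 22 = pos 9 = 'j'
  'z' (pos 25) + 22 = pos 21 = 'v'
  'r' (pos 17) + 22 = pos 13 = 'n'
Result: ogjvn

ogjvn


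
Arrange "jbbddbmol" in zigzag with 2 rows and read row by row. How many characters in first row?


Zigzag "jbbddbmol" into 2 rows:
Placing characters:
  'j' => row 0
  'b' => row 1
  'b' => row 0
  'd' => row 1
  'd' => row 0
  'b' => row 1
  'm' => row 0
  'o' => row 1
  'l' => row 0
Rows:
  Row 0: "jbdml"
  Row 1: "bdbo"
First row length: 5

5


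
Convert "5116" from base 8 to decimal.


Input: "5116" in base 8
Positional expansion:
  Digit '5' (value 5) x 8^3 = 2560
  Digit '1' (value 1) x 8^2 = 64
  Digit '1' (value 1) x 8^1 = 8
  Digit '6' (value 6) x 8^0 = 6
Sum = 2638

2638


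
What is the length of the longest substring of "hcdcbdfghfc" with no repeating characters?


Input: "hcdcbdfghfc"
Sliding window (track last position of each char):
  Position 0 ('h'): window [0,0] length 1 -- new best
  Position 1 ('c'): window [0,1] length 2 -- new best
  Position 2 ('d'): window [0,2] length 3 -- new best
  Position 3 ('c'): repeat (last at 1), move window start to 2
  Position 3 ('c'): window [2,3] length 2
  Position 4 ('b'): window [2,4] length 3
  Position 5 ('d'): repeat (last at 2), move window start to 3
  Position 5 ('d'): window [3,5] length 3
  Position 6 ('f'): window [3,6] length 4 -- new best
  Position 7 ('g'): window [3,7] length 5 -- new best
  Position 8 ('h'): window [3,8] length 6 -- new best
  Position 9 ('f'): repeat (last at 6), move window start to 7
  Position 9 ('f'): window [7,9] length 3
  Position 10 ('c'): window [7,10] length 4
Longest substring with no repeats: "cbdfgh" with length 6

6


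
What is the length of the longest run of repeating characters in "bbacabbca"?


Input: "bbacabbca"
Scanning for longest run:
  Position 1 ('b'): continues run of 'b', length=2
  Position 2 ('a'): new char, reset run to 1
  Position 3 ('c'): new char, reset run to 1
  Position 4 ('a'): new char, reset run to 1
  Position 5 ('b'): new char, reset run to 1
  Position 6 ('b'): continues run of 'b', length=2
  Position 7 ('c'): new char, reset run to 1
  Position 8 ('a'): new char, reset run to 1
Longest run: 'b' with length 2

2


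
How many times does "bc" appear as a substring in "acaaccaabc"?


Searching for "bc" in "acaaccaabc"
Scanning each position:
  Position 0: "ac" => no
  Position 1: "ca" => no
  Position 2: "aa" => no
  Position 3: "ac" => no
  Position 4: "cc" => no
  Position 5: "ca" => no
  Position 6: "aa" => no
  Position 7: "ab" => no
  Position 8: "bc" => MATCH
Total occurrences: 1

1


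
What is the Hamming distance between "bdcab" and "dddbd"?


Comparing "bdcab" and "dddbd" position by position:
  Position 0: 'b' vs 'd' => differ
  Position 1: 'd' vs 'd' => same
  Position 2: 'c' vs 'd' => differ
  Position 3: 'a' vs 'b' => differ
  Position 4: 'b' vs 'd' => differ
Total differences (Hamming distance): 4

4


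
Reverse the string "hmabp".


Input: hmabp
Reading characters right to left:
  Position 4: 'p'
  Position 3: 'b'
  Position 2: 'a'
  Position 1: 'm'
  Position 0: 'h'
Reversed: pbamh

pbamh


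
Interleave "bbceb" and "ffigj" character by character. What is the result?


Interleaving "bbceb" and "ffigj":
  Position 0: 'b' from first, 'f' from second => "bf"
  Position 1: 'b' from first, 'f' from second => "bf"
  Position 2: 'c' from first, 'i' from second => "ci"
  Position 3: 'e' from first, 'g' from second => "eg"
  Position 4: 'b' from first, 'j' from second => "bj"
Result: bfbfciegbj

bfbfciegbj


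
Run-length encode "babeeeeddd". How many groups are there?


Input: babeeeeddd
Scanning for consecutive runs:
  Group 1: 'b' x 1 (positions 0-0)
  Group 2: 'a' x 1 (positions 1-1)
  Group 3: 'b' x 1 (positions 2-2)
  Group 4: 'e' x 4 (positions 3-6)
  Group 5: 'd' x 3 (positions 7-9)
Total groups: 5

5


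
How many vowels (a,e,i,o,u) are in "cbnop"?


Input: cbnop
Checking each character:
  'c' at position 0: consonant
  'b' at position 1: consonant
  'n' at position 2: consonant
  'o' at position 3: vowel (running total: 1)
  'p' at position 4: consonant
Total vowels: 1

1


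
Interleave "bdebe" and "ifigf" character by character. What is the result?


Interleaving "bdebe" and "ifigf":
  Position 0: 'b' from first, 'i' from second => "bi"
  Position 1: 'd' from first, 'f' from second => "df"
  Position 2: 'e' from first, 'i' from second => "ei"
  Position 3: 'b' from first, 'g' from second => "bg"
  Position 4: 'e' from first, 'f' from second => "ef"
Result: bidfeibgef

bidfeibgef


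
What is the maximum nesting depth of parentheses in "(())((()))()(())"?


Input: "(())((()))()(())"
Tracking depth:
  Position 0 '(': depth becomes 1
  Position 1 '(': depth becomes 2
  Position 2 ')': depth becomes 1
  Position 3 ')': depth becomes 0
  Position 4 '(': depth becomes 1
  Position 5 '(': depth becomes 2
  Position 6 '(': depth becomes 3
  Position 7 ')': depth becomes 2
  Position 8 ')': depth becomes 1
  Position 9 ')': depth becomes 0
  Position 10 '(': depth becomes 1
  Position 11 ')': depth becomes 0
  Position 12 '(': depth becomes 1
  Position 13 '(': depth becomes 2
  Position 14 ')': depth becomes 1
  Position 15 ')': depth becomes 0
Maximum depth reached: 3

3


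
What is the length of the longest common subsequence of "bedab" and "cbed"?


LCS of "bedab" and "cbed"
DP table:
           c    b    e    d
      0    0    0    0    0
  b   0    0    1    1    1
  e   0    0    1    2    2
  d   0    0    1    2    3
  a   0    0    1    2    3
  b   0    0    1    2    3
LCS length = dp[5][4] = 3

3


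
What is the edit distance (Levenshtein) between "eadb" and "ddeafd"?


Computing edit distance: "eadb" -> "ddeafd"
DP table:
           d    d    e    a    f    d
      0    1    2    3    4    5    6
  e   1    1    2    2    3    4    5
  a   2    2    2    3    2    3    4
  d   3    2    2    3    3    3    3
  b   4    3    3    3    4    4    4
Edit distance = dp[4][6] = 4

4


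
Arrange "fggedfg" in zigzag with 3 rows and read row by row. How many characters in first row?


Zigzag "fggedfg" into 3 rows:
Placing characters:
  'f' => row 0
  'g' => row 1
  'g' => row 2
  'e' => row 1
  'd' => row 0
  'f' => row 1
  'g' => row 2
Rows:
  Row 0: "fd"
  Row 1: "gef"
  Row 2: "gg"
First row length: 2

2


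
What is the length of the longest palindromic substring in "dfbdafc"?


Input: "dfbdafc"
Checking substrings for palindromes:
  No multi-char palindromic substrings found
Longest palindromic substring: "d" with length 1

1


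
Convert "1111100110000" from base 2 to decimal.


Input: "1111100110000" in base 2
Positional expansion:
  Digit '1' (value 1) x 2^12 = 4096
  Digit '1' (value 1) x 2^11 = 2048
  Digit '1' (value 1) x 2^10 = 1024
  Digit '1' (value 1) x 2^9 = 512
  Digit '1' (value 1) x 2^8 = 256
  Digit '0' (value 0) x 2^7 = 0
  Digit '0' (value 0) x 2^6 = 0
  Digit '1' (value 1) x 2^5 = 32
  Digit '1' (value 1) x 2^4 = 16
  Digit '0' (value 0) x 2^3 = 0
  Digit '0' (value 0) x 2^2 = 0
  Digit '0' (value 0) x 2^1 = 0
  Digit '0' (value 0) x 2^0 = 0
Sum = 7984

7984


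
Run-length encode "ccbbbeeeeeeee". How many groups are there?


Input: ccbbbeeeeeeee
Scanning for consecutive runs:
  Group 1: 'c' x 2 (positions 0-1)
  Group 2: 'b' x 3 (positions 2-4)
  Group 3: 'e' x 8 (positions 5-12)
Total groups: 3

3


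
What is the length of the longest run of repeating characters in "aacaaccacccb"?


Input: "aacaaccacccb"
Scanning for longest run:
  Position 1 ('a'): continues run of 'a', length=2
  Position 2 ('c'): new char, reset run to 1
  Position 3 ('a'): new char, reset run to 1
  Position 4 ('a'): continues run of 'a', length=2
  Position 5 ('c'): new char, reset run to 1
  Position 6 ('c'): continues run of 'c', length=2
  Position 7 ('a'): new char, reset run to 1
  Position 8 ('c'): new char, reset run to 1
  Position 9 ('c'): continues run of 'c', length=2
  Position 10 ('c'): continues run of 'c', length=3
  Position 11 ('b'): new char, reset run to 1
Longest run: 'c' with length 3

3


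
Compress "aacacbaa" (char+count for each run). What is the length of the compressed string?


Input: aacacbaa
Runs:
  'a' x 2 => "a2"
  'c' x 1 => "c1"
  'a' x 1 => "a1"
  'c' x 1 => "c1"
  'b' x 1 => "b1"
  'a' x 2 => "a2"
Compressed: "a2c1a1c1b1a2"
Compressed length: 12

12


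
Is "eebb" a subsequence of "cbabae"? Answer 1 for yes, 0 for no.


Check if "eebb" is a subsequence of "cbabae"
Greedy scan:
  Position 0 ('c'): no match needed
  Position 1 ('b'): no match needed
  Position 2 ('a'): no match needed
  Position 3 ('b'): no match needed
  Position 4 ('a'): no match needed
  Position 5 ('e'): matches sub[0] = 'e'
Only matched 1/4 characters => not a subsequence

0


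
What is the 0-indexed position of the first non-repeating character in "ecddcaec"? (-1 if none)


Input: ecddcaec
Character frequencies:
  'a': 1
  'c': 3
  'd': 2
  'e': 2
Scanning left to right for freq == 1:
  Position 0 ('e'): freq=2, skip
  Position 1 ('c'): freq=3, skip
  Position 2 ('d'): freq=2, skip
  Position 3 ('d'): freq=2, skip
  Position 4 ('c'): freq=3, skip
  Position 5 ('a'): unique! => answer = 5

5


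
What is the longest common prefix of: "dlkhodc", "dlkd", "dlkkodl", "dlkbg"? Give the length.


Words: dlkhodc, dlkd, dlkkodl, dlkbg
  Position 0: all 'd' => match
  Position 1: all 'l' => match
  Position 2: all 'k' => match
  Position 3: ('h', 'd', 'k', 'b') => mismatch, stop
LCP = "dlk" (length 3)

3


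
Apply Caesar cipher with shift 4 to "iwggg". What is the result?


Caesar cipher: shift "iwggg" by 4
  'i' (pos 8) + 4 = pos 12 = 'm'
  'w' (pos 22) + 4 = pos 0 = 'a'
  'g' (pos 6) + 4 = pos 10 = 'k'
  'g' (pos 6) + 4 = pos 10 = 'k'
  'g' (pos 6) + 4 = pos 10 = 'k'
Result: makkk

makkk


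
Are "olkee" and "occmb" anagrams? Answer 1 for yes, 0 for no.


Strings: "olkee", "occmb"
Sorted first:  eeklo
Sorted second: bccmo
Differ at position 0: 'e' vs 'b' => not anagrams

0


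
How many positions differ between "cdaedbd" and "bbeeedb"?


Comparing "cdaedbd" and "bbeeedb" position by position:
  Position 0: 'c' vs 'b' => DIFFER
  Position 1: 'd' vs 'b' => DIFFER
  Position 2: 'a' vs 'e' => DIFFER
  Position 3: 'e' vs 'e' => same
  Position 4: 'd' vs 'e' => DIFFER
  Position 5: 'b' vs 'd' => DIFFER
  Position 6: 'd' vs 'b' => DIFFER
Positions that differ: 6

6


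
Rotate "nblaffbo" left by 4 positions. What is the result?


Input: "nblaffbo", rotate left by 4
First 4 characters: "nbla"
Remaining characters: "ffbo"
Concatenate remaining + first: "ffbo" + "nbla" = "ffbonbla"

ffbonbla


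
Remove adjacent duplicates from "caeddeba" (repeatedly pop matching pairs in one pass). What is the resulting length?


Input: caeddeba
Stack-based adjacent duplicate removal:
  Read 'c': push. Stack: c
  Read 'a': push. Stack: ca
  Read 'e': push. Stack: cae
  Read 'd': push. Stack: caed
  Read 'd': matches stack top 'd' => pop. Stack: cae
  Read 'e': matches stack top 'e' => pop. Stack: ca
  Read 'b': push. Stack: cab
  Read 'a': push. Stack: caba
Final stack: "caba" (length 4)

4


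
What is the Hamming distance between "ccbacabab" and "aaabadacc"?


Comparing "ccbacabab" and "aaabadacc" position by position:
  Position 0: 'c' vs 'a' => differ
  Position 1: 'c' vs 'a' => differ
  Position 2: 'b' vs 'a' => differ
  Position 3: 'a' vs 'b' => differ
  Position 4: 'c' vs 'a' => differ
  Position 5: 'a' vs 'd' => differ
  Position 6: 'b' vs 'a' => differ
  Position 7: 'a' vs 'c' => differ
  Position 8: 'b' vs 'c' => differ
Total differences (Hamming distance): 9

9


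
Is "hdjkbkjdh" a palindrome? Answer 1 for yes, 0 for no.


Input: hdjkbkjdh
Reversed: hdjkbkjdh
  Compare pos 0 ('h') with pos 8 ('h'): match
  Compare pos 1 ('d') with pos 7 ('d'): match
  Compare pos 2 ('j') with pos 6 ('j'): match
  Compare pos 3 ('k') with pos 5 ('k'): match
Result: palindrome

1


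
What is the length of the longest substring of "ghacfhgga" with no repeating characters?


Input: "ghacfhgga"
Sliding window (track last position of each char):
  Position 0 ('g'): window [0,0] length 1 -- new best
  Position 1 ('h'): window [0,1] length 2 -- new best
  Position 2 ('a'): window [0,2] length 3 -- new best
  Position 3 ('c'): window [0,3] length 4 -- new best
  Position 4 ('f'): window [0,4] length 5 -- new best
  Position 5 ('h'): repeat (last at 1), move window start to 2
  Position 5 ('h'): window [2,5] length 4
  Position 6 ('g'): window [2,6] length 5
  Position 7 ('g'): repeat (last at 6), move window start to 7
  Position 7 ('g'): window [7,7] length 1
  Position 8 ('a'): window [7,8] length 2
Longest substring with no repeats: "ghacf" with length 5

5


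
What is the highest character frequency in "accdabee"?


Input: accdabee
Character counts:
  'a': 2
  'b': 1
  'c': 2
  'd': 1
  'e': 2
Maximum frequency: 2

2


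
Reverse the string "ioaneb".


Input: ioaneb
Reading characters right to left:
  Position 5: 'b'
  Position 4: 'e'
  Position 3: 'n'
  Position 2: 'a'
  Position 1: 'o'
  Position 0: 'i'
Reversed: benaoi

benaoi


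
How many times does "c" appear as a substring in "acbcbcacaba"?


Searching for "c" in "acbcbcacaba"
Scanning each position:
  Position 0: "a" => no
  Position 1: "c" => MATCH
  Position 2: "b" => no
  Position 3: "c" => MATCH
  Position 4: "b" => no
  Position 5: "c" => MATCH
  Position 6: "a" => no
  Position 7: "c" => MATCH
  Position 8: "a" => no
  Position 9: "b" => no
  Position 10: "a" => no
Total occurrences: 4

4


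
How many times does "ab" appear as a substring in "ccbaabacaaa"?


Searching for "ab" in "ccbaabacaaa"
Scanning each position:
  Position 0: "cc" => no
  Position 1: "cb" => no
  Position 2: "ba" => no
  Position 3: "aa" => no
  Position 4: "ab" => MATCH
  Position 5: "ba" => no
  Position 6: "ac" => no
  Position 7: "ca" => no
  Position 8: "aa" => no
  Position 9: "aa" => no
Total occurrences: 1

1


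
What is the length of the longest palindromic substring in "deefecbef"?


Input: "deefecbef"
Checking substrings for palindromes:
  [2:5] "efe" (len 3) => palindrome
  [1:3] "ee" (len 2) => palindrome
Longest palindromic substring: "efe" with length 3

3


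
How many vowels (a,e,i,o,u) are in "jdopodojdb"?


Input: jdopodojdb
Checking each character:
  'j' at position 0: consonant
  'd' at position 1: consonant
  'o' at position 2: vowel (running total: 1)
  'p' at position 3: consonant
  'o' at position 4: vowel (running total: 2)
  'd' at position 5: consonant
  'o' at position 6: vowel (running total: 3)
  'j' at position 7: consonant
  'd' at position 8: consonant
  'b' at position 9: consonant
Total vowels: 3

3


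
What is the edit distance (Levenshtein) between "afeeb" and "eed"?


Computing edit distance: "afeeb" -> "eed"
DP table:
           e    e    d
      0    1    2    3
  a   1    1    2    3
  f   2    2    2    3
  e   3    2    2    3
  e   4    3    2    3
  b   5    4    3    3
Edit distance = dp[5][3] = 3

3


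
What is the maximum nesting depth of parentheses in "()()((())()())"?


Input: "()()((())()())"
Tracking depth:
  Position 0 '(': depth becomes 1
  Position 1 ')': depth becomes 0
  Position 2 '(': depth becomes 1
  Position 3 ')': depth becomes 0
  Position 4 '(': depth becomes 1
  Position 5 '(': depth becomes 2
  Position 6 '(': depth becomes 3
  Position 7 ')': depth becomes 2
  Position 8 ')': depth becomes 1
  Position 9 '(': depth becomes 2
  Position 10 ')': depth becomes 1
  Position 11 '(': depth becomes 2
  Position 12 ')': depth becomes 1
  Position 13 ')': depth becomes 0
Maximum depth reached: 3

3


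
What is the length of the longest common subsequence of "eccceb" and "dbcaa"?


LCS of "eccceb" and "dbcaa"
DP table:
           d    b    c    a    a
      0    0    0    0    0    0
  e   0    0    0    0    0    0
  c   0    0    0    1    1    1
  c   0    0    0    1    1    1
  c   0    0    0    1    1    1
  e   0    0    0    1    1    1
  b   0    0    1    1    1    1
LCS length = dp[6][5] = 1

1


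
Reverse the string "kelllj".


Input: kelllj
Reading characters right to left:
  Position 5: 'j'
  Position 4: 'l'
  Position 3: 'l'
  Position 2: 'l'
  Position 1: 'e'
  Position 0: 'k'
Reversed: jlllek

jlllek


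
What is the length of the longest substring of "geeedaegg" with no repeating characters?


Input: "geeedaegg"
Sliding window (track last position of each char):
  Position 0 ('g'): window [0,0] length 1 -- new best
  Position 1 ('e'): window [0,1] length 2 -- new best
  Position 2 ('e'): repeat (last at 1), move window start to 2
  Position 2 ('e'): window [2,2] length 1
  Position 3 ('e'): repeat (last at 2), move window start to 3
  Position 3 ('e'): window [3,3] length 1
  Position 4 ('d'): window [3,4] length 2
  Position 5 ('a'): window [3,5] length 3 -- new best
  Position 6 ('e'): repeat (last at 3), move window start to 4
  Position 6 ('e'): window [4,6] length 3
  Position 7 ('g'): window [4,7] length 4 -- new best
  Position 8 ('g'): repeat (last at 7), move window start to 8
  Position 8 ('g'): window [8,8] length 1
Longest substring with no repeats: "daeg" with length 4

4


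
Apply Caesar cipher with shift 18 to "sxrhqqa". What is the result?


Caesar cipher: shift "sxrhqqa" by 18
  's' (pos 18) + 18 = pos 10 = 'k'
  'x' (pos 23) + 18 = pos 15 = 'p'
  'r' (pos 17) + 18 = pos 9 = 'j'
  'h' (pos 7) + 18 = pos 25 = 'z'
  'q' (pos 16) + 18 = pos 8 = 'i'
  'q' (pos 16) + 18 = pos 8 = 'i'
  'a' (pos 0) + 18 = pos 18 = 's'
Result: kpjziis

kpjziis


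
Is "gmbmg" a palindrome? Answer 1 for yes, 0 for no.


Input: gmbmg
Reversed: gmbmg
  Compare pos 0 ('g') with pos 4 ('g'): match
  Compare pos 1 ('m') with pos 3 ('m'): match
Result: palindrome

1


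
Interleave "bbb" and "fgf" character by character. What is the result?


Interleaving "bbb" and "fgf":
  Position 0: 'b' from first, 'f' from second => "bf"
  Position 1: 'b' from first, 'g' from second => "bg"
  Position 2: 'b' from first, 'f' from second => "bf"
Result: bfbgbf

bfbgbf


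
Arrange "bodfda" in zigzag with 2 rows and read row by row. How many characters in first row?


Zigzag "bodfda" into 2 rows:
Placing characters:
  'b' => row 0
  'o' => row 1
  'd' => row 0
  'f' => row 1
  'd' => row 0
  'a' => row 1
Rows:
  Row 0: "bdd"
  Row 1: "ofa"
First row length: 3

3


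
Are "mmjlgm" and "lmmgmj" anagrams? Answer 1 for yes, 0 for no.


Strings: "mmjlgm", "lmmgmj"
Sorted first:  gjlmmm
Sorted second: gjlmmm
Sorted forms match => anagrams

1


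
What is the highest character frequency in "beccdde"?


Input: beccdde
Character counts:
  'b': 1
  'c': 2
  'd': 2
  'e': 2
Maximum frequency: 2

2


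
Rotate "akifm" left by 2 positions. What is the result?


Input: "akifm", rotate left by 2
First 2 characters: "ak"
Remaining characters: "ifm"
Concatenate remaining + first: "ifm" + "ak" = "ifmak"

ifmak


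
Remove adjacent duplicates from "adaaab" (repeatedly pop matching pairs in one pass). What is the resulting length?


Input: adaaab
Stack-based adjacent duplicate removal:
  Read 'a': push. Stack: a
  Read 'd': push. Stack: ad
  Read 'a': push. Stack: ada
  Read 'a': matches stack top 'a' => pop. Stack: ad
  Read 'a': push. Stack: ada
  Read 'b': push. Stack: adab
Final stack: "adab" (length 4)

4


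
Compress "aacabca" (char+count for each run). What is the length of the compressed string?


Input: aacabca
Runs:
  'a' x 2 => "a2"
  'c' x 1 => "c1"
  'a' x 1 => "a1"
  'b' x 1 => "b1"
  'c' x 1 => "c1"
  'a' x 1 => "a1"
Compressed: "a2c1a1b1c1a1"
Compressed length: 12

12


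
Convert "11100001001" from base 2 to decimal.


Input: "11100001001" in base 2
Positional expansion:
  Digit '1' (value 1) x 2^10 = 1024
  Digit '1' (value 1) x 2^9 = 512
  Digit '1' (value 1) x 2^8 = 256
  Digit '0' (value 0) x 2^7 = 0
  Digit '0' (value 0) x 2^6 = 0
  Digit '0' (value 0) x 2^5 = 0
  Digit '0' (value 0) x 2^4 = 0
  Digit '1' (value 1) x 2^3 = 8
  Digit '0' (value 0) x 2^2 = 0
  Digit '0' (value 0) x 2^1 = 0
  Digit '1' (value 1) x 2^0 = 1
Sum = 1801

1801


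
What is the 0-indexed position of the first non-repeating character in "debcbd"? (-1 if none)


Input: debcbd
Character frequencies:
  'b': 2
  'c': 1
  'd': 2
  'e': 1
Scanning left to right for freq == 1:
  Position 0 ('d'): freq=2, skip
  Position 1 ('e'): unique! => answer = 1

1


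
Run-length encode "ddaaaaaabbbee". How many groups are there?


Input: ddaaaaaabbbee
Scanning for consecutive runs:
  Group 1: 'd' x 2 (positions 0-1)
  Group 2: 'a' x 6 (positions 2-7)
  Group 3: 'b' x 3 (positions 8-10)
  Group 4: 'e' x 2 (positions 11-12)
Total groups: 4

4


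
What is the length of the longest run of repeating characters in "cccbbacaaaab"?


Input: "cccbbacaaaab"
Scanning for longest run:
  Position 1 ('c'): continues run of 'c', length=2
  Position 2 ('c'): continues run of 'c', length=3
  Position 3 ('b'): new char, reset run to 1
  Position 4 ('b'): continues run of 'b', length=2
  Position 5 ('a'): new char, reset run to 1
  Position 6 ('c'): new char, reset run to 1
  Position 7 ('a'): new char, reset run to 1
  Position 8 ('a'): continues run of 'a', length=2
  Position 9 ('a'): continues run of 'a', length=3
  Position 10 ('a'): continues run of 'a', length=4
  Position 11 ('b'): new char, reset run to 1
Longest run: 'a' with length 4

4


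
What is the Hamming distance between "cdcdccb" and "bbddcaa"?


Comparing "cdcdccb" and "bbddcaa" position by position:
  Position 0: 'c' vs 'b' => differ
  Position 1: 'd' vs 'b' => differ
  Position 2: 'c' vs 'd' => differ
  Position 3: 'd' vs 'd' => same
  Position 4: 'c' vs 'c' => same
  Position 5: 'c' vs 'a' => differ
  Position 6: 'b' vs 'a' => differ
Total differences (Hamming distance): 5

5


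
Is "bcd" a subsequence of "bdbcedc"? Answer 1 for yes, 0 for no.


Check if "bcd" is a subsequence of "bdbcedc"
Greedy scan:
  Position 0 ('b'): matches sub[0] = 'b'
  Position 1 ('d'): no match needed
  Position 2 ('b'): no match needed
  Position 3 ('c'): matches sub[1] = 'c'
  Position 4 ('e'): no match needed
  Position 5 ('d'): matches sub[2] = 'd'
  Position 6 ('c'): no match needed
All 3 characters matched => is a subsequence

1


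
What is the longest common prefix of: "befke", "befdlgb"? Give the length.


Words: befke, befdlgb
  Position 0: all 'b' => match
  Position 1: all 'e' => match
  Position 2: all 'f' => match
  Position 3: ('k', 'd') => mismatch, stop
LCP = "bef" (length 3)

3


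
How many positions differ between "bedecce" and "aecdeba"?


Comparing "bedecce" and "aecdeba" position by position:
  Position 0: 'b' vs 'a' => DIFFER
  Position 1: 'e' vs 'e' => same
  Position 2: 'd' vs 'c' => DIFFER
  Position 3: 'e' vs 'd' => DIFFER
  Position 4: 'c' vs 'e' => DIFFER
  Position 5: 'c' vs 'b' => DIFFER
  Position 6: 'e' vs 'a' => DIFFER
Positions that differ: 6

6


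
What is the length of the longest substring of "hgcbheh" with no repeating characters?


Input: "hgcbheh"
Sliding window (track last position of each char):
  Position 0 ('h'): window [0,0] length 1 -- new best
  Position 1 ('g'): window [0,1] length 2 -- new best
  Position 2 ('c'): window [0,2] length 3 -- new best
  Position 3 ('b'): window [0,3] length 4 -- new best
  Position 4 ('h'): repeat (last at 0), move window start to 1
  Position 4 ('h'): window [1,4] length 4
  Position 5 ('e'): window [1,5] length 5 -- new best
  Position 6 ('h'): repeat (last at 4), move window start to 5
  Position 6 ('h'): window [5,6] length 2
Longest substring with no repeats: "gcbhe" with length 5

5


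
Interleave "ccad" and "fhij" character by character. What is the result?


Interleaving "ccad" and "fhij":
  Position 0: 'c' from first, 'f' from second => "cf"
  Position 1: 'c' from first, 'h' from second => "ch"
  Position 2: 'a' from first, 'i' from second => "ai"
  Position 3: 'd' from first, 'j' from second => "dj"
Result: cfchaidj

cfchaidj


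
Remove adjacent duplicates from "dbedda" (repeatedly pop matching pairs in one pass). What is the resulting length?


Input: dbedda
Stack-based adjacent duplicate removal:
  Read 'd': push. Stack: d
  Read 'b': push. Stack: db
  Read 'e': push. Stack: dbe
  Read 'd': push. Stack: dbed
  Read 'd': matches stack top 'd' => pop. Stack: dbe
  Read 'a': push. Stack: dbea
Final stack: "dbea" (length 4)

4


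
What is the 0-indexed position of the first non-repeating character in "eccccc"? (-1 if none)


Input: eccccc
Character frequencies:
  'c': 5
  'e': 1
Scanning left to right for freq == 1:
  Position 0 ('e'): unique! => answer = 0

0


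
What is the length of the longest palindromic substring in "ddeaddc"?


Input: "ddeaddc"
Checking substrings for palindromes:
  [0:2] "dd" (len 2) => palindrome
  [4:6] "dd" (len 2) => palindrome
Longest palindromic substring: "dd" with length 2

2


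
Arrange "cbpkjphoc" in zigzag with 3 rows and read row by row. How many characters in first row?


Zigzag "cbpkjphoc" into 3 rows:
Placing characters:
  'c' => row 0
  'b' => row 1
  'p' => row 2
  'k' => row 1
  'j' => row 0
  'p' => row 1
  'h' => row 2
  'o' => row 1
  'c' => row 0
Rows:
  Row 0: "cjc"
  Row 1: "bkpo"
  Row 2: "ph"
First row length: 3

3


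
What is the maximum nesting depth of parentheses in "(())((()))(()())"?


Input: "(())((()))(()())"
Tracking depth:
  Position 0 '(': depth becomes 1
  Position 1 '(': depth becomes 2
  Position 2 ')': depth becomes 1
  Position 3 ')': depth becomes 0
  Position 4 '(': depth becomes 1
  Position 5 '(': depth becomes 2
  Position 6 '(': depth becomes 3
  Position 7 ')': depth becomes 2
  Position 8 ')': depth becomes 1
  Position 9 ')': depth becomes 0
  Position 10 '(': depth becomes 1
  Position 11 '(': depth becomes 2
  Position 12 ')': depth becomes 1
  Position 13 '(': depth becomes 2
  Position 14 ')': depth becomes 1
  Position 15 ')': depth becomes 0
Maximum depth reached: 3

3


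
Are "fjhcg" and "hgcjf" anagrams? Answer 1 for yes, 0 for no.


Strings: "fjhcg", "hgcjf"
Sorted first:  cfghj
Sorted second: cfghj
Sorted forms match => anagrams

1


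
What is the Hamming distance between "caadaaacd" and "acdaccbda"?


Comparing "caadaaacd" and "acdaccbda" position by position:
  Position 0: 'c' vs 'a' => differ
  Position 1: 'a' vs 'c' => differ
  Position 2: 'a' vs 'd' => differ
  Position 3: 'd' vs 'a' => differ
  Position 4: 'a' vs 'c' => differ
  Position 5: 'a' vs 'c' => differ
  Position 6: 'a' vs 'b' => differ
  Position 7: 'c' vs 'd' => differ
  Position 8: 'd' vs 'a' => differ
Total differences (Hamming distance): 9

9


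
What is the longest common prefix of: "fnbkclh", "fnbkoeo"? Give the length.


Words: fnbkclh, fnbkoeo
  Position 0: all 'f' => match
  Position 1: all 'n' => match
  Position 2: all 'b' => match
  Position 3: all 'k' => match
  Position 4: ('c', 'o') => mismatch, stop
LCP = "fnbk" (length 4)

4


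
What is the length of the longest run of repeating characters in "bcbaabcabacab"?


Input: "bcbaabcabacab"
Scanning for longest run:
  Position 1 ('c'): new char, reset run to 1
  Position 2 ('b'): new char, reset run to 1
  Position 3 ('a'): new char, reset run to 1
  Position 4 ('a'): continues run of 'a', length=2
  Position 5 ('b'): new char, reset run to 1
  Position 6 ('c'): new char, reset run to 1
  Position 7 ('a'): new char, reset run to 1
  Position 8 ('b'): new char, reset run to 1
  Position 9 ('a'): new char, reset run to 1
  Position 10 ('c'): new char, reset run to 1
  Position 11 ('a'): new char, reset run to 1
  Position 12 ('b'): new char, reset run to 1
Longest run: 'a' with length 2

2


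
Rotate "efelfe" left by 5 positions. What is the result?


Input: "efelfe", rotate left by 5
First 5 characters: "efelf"
Remaining characters: "e"
Concatenate remaining + first: "e" + "efelf" = "eefelf"

eefelf


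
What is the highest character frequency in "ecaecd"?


Input: ecaecd
Character counts:
  'a': 1
  'c': 2
  'd': 1
  'e': 2
Maximum frequency: 2

2


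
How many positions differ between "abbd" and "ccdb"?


Comparing "abbd" and "ccdb" position by position:
  Position 0: 'a' vs 'c' => DIFFER
  Position 1: 'b' vs 'c' => DIFFER
  Position 2: 'b' vs 'd' => DIFFER
  Position 3: 'd' vs 'b' => DIFFER
Positions that differ: 4

4


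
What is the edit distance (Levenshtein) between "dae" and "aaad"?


Computing edit distance: "dae" -> "aaad"
DP table:
           a    a    a    d
      0    1    2    3    4
  d   1    1    2    3    3
  a   2    1    1    2    3
  e   3    2    2    2    3
Edit distance = dp[3][4] = 3

3


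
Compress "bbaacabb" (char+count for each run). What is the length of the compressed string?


Input: bbaacabb
Runs:
  'b' x 2 => "b2"
  'a' x 2 => "a2"
  'c' x 1 => "c1"
  'a' x 1 => "a1"
  'b' x 2 => "b2"
Compressed: "b2a2c1a1b2"
Compressed length: 10

10
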